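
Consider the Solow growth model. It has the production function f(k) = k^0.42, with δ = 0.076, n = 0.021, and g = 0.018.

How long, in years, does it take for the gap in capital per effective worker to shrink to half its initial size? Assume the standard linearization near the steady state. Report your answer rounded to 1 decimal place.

half-life ≈ 10.4 years

Near the steady state the convergence rate is λ = (1 − α)(n + g + δ).
λ = (1 − 0.42) × 0.115 = 0.58 × 0.115 = 0.0667
Half-life = ln 2 / λ = 0.6931 / 0.0667 ≈ 10.39 years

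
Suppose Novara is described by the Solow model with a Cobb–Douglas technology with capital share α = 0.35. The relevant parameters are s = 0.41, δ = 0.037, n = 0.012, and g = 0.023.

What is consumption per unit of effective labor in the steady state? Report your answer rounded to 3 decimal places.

c* ≈ 1.505

Steady state requires s·f(k) = (n + g + δ)·k, i.e. s·k^α = (n + g + δ)·k.
Dividing both sides by k: k^(1−α) = s / (n + g + δ).
k^0.65 = 0.41 / (0.012 + 0.023 + 0.037) = 0.41 / 0.072 = 5.6944
k* = 5.6944^(1/0.65) ≈ 14.5287
y* = (k*)^α = 14.5287^0.35 ≈ 2.5514
c* = (1 − s)·y* = (1 − 0.41) × 2.5514 ≈ 1.5053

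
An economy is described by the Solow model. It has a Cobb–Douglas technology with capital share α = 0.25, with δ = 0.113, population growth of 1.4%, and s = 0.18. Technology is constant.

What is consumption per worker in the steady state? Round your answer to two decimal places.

In steady state, investment equals break-even investment: s·k^α = (n + δ)·k.
Rearranging, k^(1−α) = s / (n + δ).
k^0.75 = 0.18 / (0.014 + 0.113) = 0.18 / 0.127 = 1.4173
k* = 1.4173^(1/0.75) ≈ 1.5920
y* = (k*)^α = 1.5920^0.25 ≈ 1.1233
c* = (1 − s)·y* = (1 − 0.18) × 1.1233 ≈ 0.9211

c* ≈ 0.92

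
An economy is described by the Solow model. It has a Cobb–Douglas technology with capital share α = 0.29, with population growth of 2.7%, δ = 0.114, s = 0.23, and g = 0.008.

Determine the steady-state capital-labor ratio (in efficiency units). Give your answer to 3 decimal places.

k* ≈ 1.843

In steady state, investment equals break-even investment: s·k^α = (n + g + δ)·k.
Rearranging, k^(1−α) = s / (n + g + δ).
k^0.71 = 0.23 / (0.027 + 0.008 + 0.114) = 0.23 / 0.149 = 1.5436
k* = 1.5436^(1/0.71) ≈ 1.8431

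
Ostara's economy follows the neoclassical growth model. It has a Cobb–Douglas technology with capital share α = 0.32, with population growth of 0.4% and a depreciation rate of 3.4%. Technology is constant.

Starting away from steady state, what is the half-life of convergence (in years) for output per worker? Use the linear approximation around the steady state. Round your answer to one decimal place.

t_½ ≈ 26.8 years

Near the steady state the convergence rate is λ = (1 − α)(n + δ).
λ = (1 − 0.32) × 0.038 = 0.68 × 0.038 = 0.02584
Half-life = ln 2 / λ = 0.6931 / 0.02584 ≈ 26.82 years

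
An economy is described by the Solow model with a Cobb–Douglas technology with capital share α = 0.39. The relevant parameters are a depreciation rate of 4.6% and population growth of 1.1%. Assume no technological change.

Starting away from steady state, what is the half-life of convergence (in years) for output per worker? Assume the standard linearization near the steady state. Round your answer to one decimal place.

half-life ≈ 19.9 years

Near the steady state the convergence rate is λ = (1 − α)(n + δ).
λ = (1 − 0.39) × 0.057 = 0.61 × 0.057 = 0.03477
Half-life = ln 2 / λ = 0.6931 / 0.03477 ≈ 19.93 years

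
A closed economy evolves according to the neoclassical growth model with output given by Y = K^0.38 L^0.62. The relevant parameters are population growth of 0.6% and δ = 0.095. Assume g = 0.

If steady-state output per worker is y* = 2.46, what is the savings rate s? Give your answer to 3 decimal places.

At the steady state, Δk = 0, so s·k^α = (n + δ)·k.
Since y* = [s/(n + δ)]^(α/(1−α)), we have s/(n + δ) = (y*)^((1−α)/α) = 2.46^1.6316 = 4.3436.
Therefore s = 4.3436 × (n + δ) = 4.3436 × 0.101 = 0.4387.

s ≈ 0.439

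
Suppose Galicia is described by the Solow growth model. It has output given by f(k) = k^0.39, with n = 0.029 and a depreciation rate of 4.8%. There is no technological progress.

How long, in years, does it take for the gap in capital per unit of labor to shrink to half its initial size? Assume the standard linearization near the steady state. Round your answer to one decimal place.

half-life ≈ 14.8 years

Near the steady state the convergence rate is λ = (1 − α)(n + δ).
λ = (1 − 0.39) × 0.077 = 0.61 × 0.077 = 0.04697
Half-life = ln 2 / λ = 0.6931 / 0.04697 ≈ 14.76 years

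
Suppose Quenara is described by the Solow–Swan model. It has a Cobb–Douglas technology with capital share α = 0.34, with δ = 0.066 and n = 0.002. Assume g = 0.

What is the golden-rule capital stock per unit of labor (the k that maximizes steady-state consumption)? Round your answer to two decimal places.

k_gold ≈ 11.46

The golden rule sets f'(k) = n + δ, i.e. α·k^(α−1) = n + δ.
So k^(1−α) = α / (n + δ) = 0.34 / 0.068 = 5.0000.
k_gold = 5.0000^(1/0.66) ≈ 11.4563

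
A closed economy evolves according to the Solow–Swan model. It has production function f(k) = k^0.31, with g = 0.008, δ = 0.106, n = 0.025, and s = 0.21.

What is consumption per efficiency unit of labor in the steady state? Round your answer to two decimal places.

In steady state, investment equals break-even investment: s·k^α = (n + g + δ)·k.
Dividing both sides by k: k^(1−α) = s / (n + g + δ).
k^0.69 = 0.21 / (0.025 + 0.008 + 0.106) = 0.21 / 0.139 = 1.5108
k* = 1.5108^(1/0.69) ≈ 1.8185
y* = (k*)^α = 1.8185^0.31 ≈ 1.2037
c* = (1 − s)·y* = (1 − 0.21) × 1.2037 ≈ 0.9509

c* = 0.95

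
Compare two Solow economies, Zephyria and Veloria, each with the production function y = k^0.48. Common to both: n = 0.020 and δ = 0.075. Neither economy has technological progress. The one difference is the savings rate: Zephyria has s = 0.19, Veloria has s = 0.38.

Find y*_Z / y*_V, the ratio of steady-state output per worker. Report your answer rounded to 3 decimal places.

y*_Z / y*_V ≈ 0.527

Steady-state y* = [s/(n + δ)]^(α/(1−α)), so the ratio is [ (s_Z/(n + δ)_Z) / (s_V/(n + δ)_V) ]^0.9231.
s_Z/(n + δ)_Z = 0.19/0.095 = 2.0000; s_V/(n + δ)_V = 0.38/0.095 = 4.0000.
Ratio = (2.0000/4.0000)^0.9231 = 0.5000^0.9231 ≈ 0.5274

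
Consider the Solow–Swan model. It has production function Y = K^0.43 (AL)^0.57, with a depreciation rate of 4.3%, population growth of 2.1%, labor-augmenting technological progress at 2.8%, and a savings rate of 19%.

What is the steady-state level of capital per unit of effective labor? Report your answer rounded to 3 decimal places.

k* = 3.569

In steady state, investment equals break-even investment: s·k^α = (n + g + δ)·k.
Dividing both sides by k: k^(1−α) = s / (n + g + δ).
k^0.57 = 0.19 / (0.021 + 0.028 + 0.043) = 0.19 / 0.092 = 2.0652
k* = 2.0652^(1/0.57) ≈ 3.5692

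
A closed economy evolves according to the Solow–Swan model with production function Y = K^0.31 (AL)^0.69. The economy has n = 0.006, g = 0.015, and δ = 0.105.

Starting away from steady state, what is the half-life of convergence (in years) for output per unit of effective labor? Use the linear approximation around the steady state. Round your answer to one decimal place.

Near the steady state the convergence rate is λ = (1 − α)(n + g + δ).
λ = (1 − 0.31) × 0.126 = 0.69 × 0.126 = 0.08694
Half-life = ln 2 / λ = 0.6931 / 0.08694 ≈ 7.97 years

t_½ ≈ 8.0 years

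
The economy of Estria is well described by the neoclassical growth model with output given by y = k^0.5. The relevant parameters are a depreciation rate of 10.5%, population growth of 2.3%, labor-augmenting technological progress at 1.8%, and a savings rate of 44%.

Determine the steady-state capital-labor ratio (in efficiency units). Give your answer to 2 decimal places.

At the steady state, Δk = 0, so s·k^α = (n + g + δ)·k.
Rearranging, k^(1−α) = s / (n + g + δ).
k^0.5 = 0.44 / (0.023 + 0.018 + 0.105) = 0.44 / 0.146 = 3.0137
k* = 3.0137^(1/0.5) ≈ 9.0824

k* = 9.08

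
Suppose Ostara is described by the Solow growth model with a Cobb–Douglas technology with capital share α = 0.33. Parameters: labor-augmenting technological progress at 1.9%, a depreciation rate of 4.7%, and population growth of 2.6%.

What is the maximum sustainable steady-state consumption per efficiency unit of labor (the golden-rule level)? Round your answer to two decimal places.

c_gold ≈ 1.26

At the golden rule, f'(k) = n + g + δ, so α·k^(α−1) = n + g + δ and k_gold = (α/(n + g + δ))^(1/(1−α)).
k_gold = (0.33/0.092)^(1/0.67) = 3.5870^1.4925 ≈ 6.7288
c_gold = f(k_gold) − (n + g + δ)·k_gold = 1.8759 − 0.092×6.7288 ≈ 1.2569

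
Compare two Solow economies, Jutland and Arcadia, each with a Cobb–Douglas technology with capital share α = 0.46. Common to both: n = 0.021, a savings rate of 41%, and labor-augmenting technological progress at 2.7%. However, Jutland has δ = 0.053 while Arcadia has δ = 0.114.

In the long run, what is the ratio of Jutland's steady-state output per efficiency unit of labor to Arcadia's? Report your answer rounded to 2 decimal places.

y*_J / y*_A ≈ 1.50

Steady-state y* = [s/(n + g + δ)]^(α/(1−α)), so the ratio is [ (s_J/(n + g + δ)_J) / (s_A/(n + g + δ)_A) ]^0.8519.
s_J/(n + g + δ)_J = 0.41/0.101 = 4.0594; s_A/(n + g + δ)_A = 0.41/0.162 = 2.5309.
Ratio = (4.0594/2.5309)^0.8519 = 1.6039^0.8519 ≈ 1.4955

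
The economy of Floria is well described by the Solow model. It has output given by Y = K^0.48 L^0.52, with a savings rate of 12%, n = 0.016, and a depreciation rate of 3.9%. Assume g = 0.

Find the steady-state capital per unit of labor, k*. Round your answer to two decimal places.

k* ≈ 4.48

At the steady state, Δk = 0, so s·k^α = (n + δ)·k.
Rearranging, k^(1−α) = s / (n + δ).
k^0.52 = 0.12 / (0.016 + 0.039) = 0.12 / 0.055 = 2.1818
k* = 2.1818^(1/0.52) ≈ 4.4830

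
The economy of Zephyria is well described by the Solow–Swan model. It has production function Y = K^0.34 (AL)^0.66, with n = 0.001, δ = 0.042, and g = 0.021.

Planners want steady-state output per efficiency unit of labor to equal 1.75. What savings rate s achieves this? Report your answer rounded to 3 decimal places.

s ≈ 0.190

In steady state, investment equals break-even investment: s·k^α = (n + g + δ)·k.
Since y* = [s/(n + g + δ)]^(α/(1−α)), we have s/(n + g + δ) = (y*)^((1−α)/α) = 1.75^1.9412 = 2.9634.
Therefore s = 2.9634 × (n + g + δ) = 2.9634 × 0.064 = 0.1897.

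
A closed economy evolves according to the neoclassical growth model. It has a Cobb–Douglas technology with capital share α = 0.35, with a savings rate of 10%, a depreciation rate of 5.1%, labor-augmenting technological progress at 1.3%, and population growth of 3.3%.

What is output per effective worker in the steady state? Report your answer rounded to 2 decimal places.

Steady state requires s·f(k) = (n + g + δ)·k, i.e. s·k^α = (n + g + δ)·k.
Rearranging, k^(1−α) = s / (n + g + δ).
k^0.65 = 0.10 / (0.033 + 0.013 + 0.051) = 0.10 / 0.097 = 1.0309
k* = 1.0309^(1/0.65) ≈ 1.0479
y* = (k*)^α = 1.0479^0.35 ≈ 1.0165

y* = 1.02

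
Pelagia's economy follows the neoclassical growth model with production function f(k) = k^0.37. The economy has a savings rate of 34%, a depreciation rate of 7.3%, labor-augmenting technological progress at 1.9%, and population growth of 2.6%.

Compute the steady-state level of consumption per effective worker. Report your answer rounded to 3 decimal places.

c* ≈ 1.229

Steady state requires s·f(k) = (n + g + δ)·k, i.e. s·k^α = (n + g + δ)·k.
Dividing both sides by k: k^(1−α) = s / (n + g + δ).
k^0.63 = 0.34 / (0.026 + 0.019 + 0.073) = 0.34 / 0.118 = 2.8814
k* = 2.8814^(1/0.63) ≈ 5.3645
y* = (k*)^α = 5.3645^0.37 ≈ 1.8618
c* = (1 − s)·y* = (1 − 0.34) × 1.8618 ≈ 1.2288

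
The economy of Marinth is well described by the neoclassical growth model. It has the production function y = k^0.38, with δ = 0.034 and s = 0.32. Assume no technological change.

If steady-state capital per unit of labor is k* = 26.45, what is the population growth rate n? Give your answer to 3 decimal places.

Steady state requires s·f(k) = (n + δ)·k, i.e. s·k^α = (n + δ)·k.
So s / (n + δ) = (k*)^(1−α) = 26.45^0.62 = 7.6191.
Therefore n + δ = s / 7.6191 = 0.32 / 7.6191 = 0.0420, so n = 0.0420 − 0.034 = 0.0080.

n ≈ 0.008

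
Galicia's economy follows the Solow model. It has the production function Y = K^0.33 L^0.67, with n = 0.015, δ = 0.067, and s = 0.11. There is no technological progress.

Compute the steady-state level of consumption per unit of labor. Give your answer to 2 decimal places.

In steady state, investment equals break-even investment: s·k^α = (n + δ)·k.
Dividing both sides by k: k^(1−α) = s / (n + δ).
k^0.67 = 0.11 / (0.015 + 0.067) = 0.11 / 0.082 = 1.3415
k* = 1.3415^(1/0.67) ≈ 1.5504
y* = (k*)^α = 1.5504^0.33 ≈ 1.1557
c* = (1 − s)·y* = (1 − 0.11) × 1.1557 ≈ 1.0286

c* ≈ 1.03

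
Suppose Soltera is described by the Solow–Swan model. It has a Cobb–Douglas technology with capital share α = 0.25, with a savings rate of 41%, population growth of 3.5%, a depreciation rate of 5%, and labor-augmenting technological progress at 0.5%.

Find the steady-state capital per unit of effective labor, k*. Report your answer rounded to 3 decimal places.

k* = 7.552

Steady state requires s·f(k) = (n + g + δ)·k, i.e. s·k^α = (n + g + δ)·k.
Rearranging, k^(1−α) = s / (n + g + δ).
k^0.75 = 0.41 / (0.035 + 0.005 + 0.050) = 0.41 / 0.090 = 4.5556
k* = 4.5556^(1/0.75) ≈ 7.5520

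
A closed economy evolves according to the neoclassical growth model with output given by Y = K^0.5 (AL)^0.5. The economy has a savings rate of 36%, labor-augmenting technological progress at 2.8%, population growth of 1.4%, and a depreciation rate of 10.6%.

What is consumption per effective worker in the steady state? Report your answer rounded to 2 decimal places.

c* = 1.56

In steady state, investment equals break-even investment: s·k^α = (n + g + δ)·k.
Rearranging, k^(1−α) = s / (n + g + δ).
k^0.5 = 0.36 / (0.014 + 0.028 + 0.106) = 0.36 / 0.148 = 2.4324
k* = 2.4324^(1/0.5) ≈ 5.9166
y* = (k*)^α = 5.9166^0.5 ≈ 2.4324
c* = (1 − s)·y* = (1 − 0.36) × 2.4324 ≈ 1.5567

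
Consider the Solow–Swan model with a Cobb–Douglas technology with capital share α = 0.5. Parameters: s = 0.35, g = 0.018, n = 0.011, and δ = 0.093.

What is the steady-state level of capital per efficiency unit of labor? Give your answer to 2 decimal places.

k* ≈ 8.23

In steady state, investment equals break-even investment: s·k^α = (n + g + δ)·k.
Dividing both sides by k: k^(1−α) = s / (n + g + δ).
k^0.5 = 0.35 / (0.011 + 0.018 + 0.093) = 0.35 / 0.122 = 2.8689
k* = 2.8689^(1/0.5) ≈ 8.2306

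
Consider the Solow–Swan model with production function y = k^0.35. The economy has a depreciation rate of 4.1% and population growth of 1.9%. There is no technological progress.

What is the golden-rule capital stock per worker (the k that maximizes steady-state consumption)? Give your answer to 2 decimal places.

k_gold ≈ 15.08

The golden rule sets f'(k) = n + δ, i.e. α·k^(α−1) = n + δ.
So k^(1−α) = α / (n + δ) = 0.35 / 0.060 = 5.8333.
k_gold = 5.8333^(1/0.65) ≈ 15.0775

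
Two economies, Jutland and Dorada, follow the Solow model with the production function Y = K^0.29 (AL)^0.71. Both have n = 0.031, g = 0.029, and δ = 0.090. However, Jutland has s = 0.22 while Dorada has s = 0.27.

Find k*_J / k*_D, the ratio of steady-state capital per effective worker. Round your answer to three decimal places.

k*_J / k*_D ≈ 0.749

Steady-state k* = [s/(n + g + δ)]^(1/(1−α)), so the ratio is [ (s_J/(n + g + δ)_J) / (s_D/(n + g + δ)_D) ]^1.4085.
s_J/(n + g + δ)_J = 0.22/0.150 = 1.4667; s_D/(n + g + δ)_D = 0.27/0.150 = 1.8000.
Ratio = (1.4667/1.8000)^1.4085 = 0.8148^1.4085 ≈ 0.7494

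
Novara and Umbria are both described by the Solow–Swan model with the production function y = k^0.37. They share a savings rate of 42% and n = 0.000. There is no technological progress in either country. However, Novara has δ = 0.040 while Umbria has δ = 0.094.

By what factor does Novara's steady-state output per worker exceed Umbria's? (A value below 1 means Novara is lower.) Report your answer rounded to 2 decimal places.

Steady-state y* = [s/(n + δ)]^(α/(1−α)), so the ratio is [ (s_N/(n + δ)_N) / (s_U/(n + δ)_U) ]^0.5873.
s_N/(n + δ)_N = 0.42/0.040 = 10.5000; s_U/(n + δ)_U = 0.42/0.094 = 4.4681.
Ratio = (10.5000/4.4681)^0.5873 = 2.3500^0.5873 ≈ 1.6517

y*_N / y*_U ≈ 1.65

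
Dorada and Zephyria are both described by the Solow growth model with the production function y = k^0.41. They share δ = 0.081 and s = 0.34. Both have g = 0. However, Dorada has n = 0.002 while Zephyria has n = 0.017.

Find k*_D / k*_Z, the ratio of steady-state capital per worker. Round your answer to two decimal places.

Steady-state k* = [s/(n + δ)]^(1/(1−α)), so the ratio is [ (s_D/(n + δ)_D) / (s_Z/(n + δ)_Z) ]^1.6949.
s_D/(n + δ)_D = 0.34/0.083 = 4.0964; s_Z/(n + δ)_Z = 0.34/0.098 = 3.4694.
Ratio = (4.0964/3.4694)^1.6949 = 1.1807^1.6949 ≈ 1.3252

ratio ≈ 1.33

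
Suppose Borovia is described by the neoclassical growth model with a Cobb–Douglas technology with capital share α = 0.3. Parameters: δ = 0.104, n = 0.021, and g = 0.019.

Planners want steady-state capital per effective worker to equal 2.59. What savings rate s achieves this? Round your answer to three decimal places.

s ≈ 0.280

In steady state, investment equals break-even investment: s·k^α = (n + g + δ)·k.
So s / (n + g + δ) = (k*)^(1−α) = 2.59^0.7 = 1.9467.
Therefore s = 1.9467 × (n + g + δ) = 1.9467 × 0.144 = 0.2803.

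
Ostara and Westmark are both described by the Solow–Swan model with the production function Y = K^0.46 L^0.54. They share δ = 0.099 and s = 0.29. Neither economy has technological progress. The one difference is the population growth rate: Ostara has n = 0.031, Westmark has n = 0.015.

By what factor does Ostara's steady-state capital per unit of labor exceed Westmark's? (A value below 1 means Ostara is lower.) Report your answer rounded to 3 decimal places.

Steady-state k* = [s/(n + δ)]^(1/(1−α)), so the ratio is [ (s_O/(n + δ)_O) / (s_W/(n + δ)_W) ]^1.8519.
s_O/(n + δ)_O = 0.29/0.130 = 2.2308; s_W/(n + δ)_W = 0.29/0.114 = 2.5439.
Ratio = (2.2308/2.5439)^1.8519 = 0.8769^1.8519 ≈ 0.7841

k*_O / k*_W ≈ 0.784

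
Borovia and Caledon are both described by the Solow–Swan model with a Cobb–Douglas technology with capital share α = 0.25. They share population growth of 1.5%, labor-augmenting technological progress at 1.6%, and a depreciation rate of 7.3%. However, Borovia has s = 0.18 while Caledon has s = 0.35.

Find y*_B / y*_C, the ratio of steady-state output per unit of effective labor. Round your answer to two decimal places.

Steady-state y* = [s/(n + g + δ)]^(α/(1−α)), so the ratio is [ (s_B/(n + g + δ)_B) / (s_C/(n + g + δ)_C) ]^0.3333.
s_B/(n + g + δ)_B = 0.18/0.104 = 1.7308; s_C/(n + g + δ)_C = 0.35/0.104 = 3.3654.
Ratio = (1.7308/3.3654)^0.3333 = 0.5143^0.3333 ≈ 0.8012

ratio ≈ 0.80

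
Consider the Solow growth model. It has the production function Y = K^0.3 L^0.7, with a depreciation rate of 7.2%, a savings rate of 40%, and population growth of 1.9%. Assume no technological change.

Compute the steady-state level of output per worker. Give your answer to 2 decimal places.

In steady state, investment equals break-even investment: s·k^α = (n + δ)·k.
Rearranging, k^(1−α) = s / (n + δ).
k^0.7 = 0.40 / (0.019 + 0.072) = 0.40 / 0.091 = 4.3956
k* = 4.3956^(1/0.7) ≈ 8.2908
y* = (k*)^α = 8.2908^0.3 ≈ 1.8862

y* ≈ 1.89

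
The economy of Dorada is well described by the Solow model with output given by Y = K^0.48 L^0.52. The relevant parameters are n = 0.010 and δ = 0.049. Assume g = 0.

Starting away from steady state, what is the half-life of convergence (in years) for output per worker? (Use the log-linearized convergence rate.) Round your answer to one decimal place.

Near the steady state the convergence rate is λ = (1 − α)(n + δ).
λ = (1 − 0.48) × 0.059 = 0.52 × 0.059 = 0.03068
Half-life = ln 2 / λ = 0.6931 / 0.03068 ≈ 22.59 years

about 22.6 years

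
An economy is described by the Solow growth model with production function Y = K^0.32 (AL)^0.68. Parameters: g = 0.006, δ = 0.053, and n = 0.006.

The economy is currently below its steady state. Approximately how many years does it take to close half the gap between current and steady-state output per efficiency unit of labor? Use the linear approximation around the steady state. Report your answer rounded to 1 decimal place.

Near the steady state the convergence rate is λ = (1 − α)(n + g + δ).
λ = (1 − 0.32) × 0.065 = 0.68 × 0.065 = 0.0442
Half-life = ln 2 / λ = 0.6931 / 0.0442 ≈ 15.68 years

half-life ≈ 15.7 years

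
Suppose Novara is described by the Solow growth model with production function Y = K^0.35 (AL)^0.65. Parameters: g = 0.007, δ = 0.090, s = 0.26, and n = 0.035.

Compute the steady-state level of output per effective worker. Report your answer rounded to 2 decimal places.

In steady state, investment equals break-even investment: s·k^α = (n + g + δ)·k.
Dividing both sides by k: k^(1−α) = s / (n + g + δ).
k^0.65 = 0.26 / (0.035 + 0.007 + 0.090) = 0.26 / 0.132 = 1.9697
k* = 1.9697^(1/0.65) ≈ 2.8374
y* = (k*)^α = 2.8374^0.35 ≈ 1.4405

y* = 1.44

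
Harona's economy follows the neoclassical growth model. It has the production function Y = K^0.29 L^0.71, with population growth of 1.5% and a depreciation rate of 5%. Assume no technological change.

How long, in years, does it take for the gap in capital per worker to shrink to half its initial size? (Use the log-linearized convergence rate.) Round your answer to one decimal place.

Near the steady state the convergence rate is λ = (1 − α)(n + δ).
λ = (1 − 0.29) × 0.065 = 0.71 × 0.065 = 0.04615
Half-life = ln 2 / λ = 0.6931 / 0.04615 ≈ 15.02 years

t_½ ≈ 15.0 years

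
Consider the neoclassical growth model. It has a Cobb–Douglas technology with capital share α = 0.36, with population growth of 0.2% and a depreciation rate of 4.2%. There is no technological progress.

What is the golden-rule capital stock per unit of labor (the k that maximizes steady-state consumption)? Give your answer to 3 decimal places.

The golden rule sets f'(k) = n + δ, i.e. α·k^(α−1) = n + δ.
So k^(1−α) = α / (n + δ) = 0.36 / 0.044 = 8.1818.
k_gold = 8.1818^(1/0.64) ≈ 26.6886

k_gold ≈ 26.689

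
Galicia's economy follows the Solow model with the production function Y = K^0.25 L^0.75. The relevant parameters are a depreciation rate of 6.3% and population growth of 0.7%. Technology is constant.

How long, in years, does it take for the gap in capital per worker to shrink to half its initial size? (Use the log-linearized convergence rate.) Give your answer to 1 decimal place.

half-life ≈ 13.2 years

Near the steady state the convergence rate is λ = (1 − α)(n + δ).
λ = (1 − 0.25) × 0.070 = 0.75 × 0.070 = 0.0525
Half-life = ln 2 / λ = 0.6931 / 0.0525 ≈ 13.20 years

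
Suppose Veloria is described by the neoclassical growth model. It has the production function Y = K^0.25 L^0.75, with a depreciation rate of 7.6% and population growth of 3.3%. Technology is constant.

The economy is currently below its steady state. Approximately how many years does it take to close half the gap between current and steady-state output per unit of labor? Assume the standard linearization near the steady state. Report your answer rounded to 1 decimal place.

Near the steady state the convergence rate is λ = (1 − α)(n + δ).
λ = (1 − 0.25) × 0.109 = 0.75 × 0.109 = 0.08175
Half-life = ln 2 / λ = 0.6931 / 0.08175 ≈ 8.48 years

half-life ≈ 8.5 years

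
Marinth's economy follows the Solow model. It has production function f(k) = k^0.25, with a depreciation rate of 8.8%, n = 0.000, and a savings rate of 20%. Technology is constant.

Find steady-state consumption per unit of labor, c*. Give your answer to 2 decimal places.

c* = 1.05

Steady state requires s·f(k) = (n + δ)·k, i.e. s·k^α = (n + δ)·k.
Rearranging, k^(1−α) = s / (n + δ).
k^0.75 = 0.20 / (0.000 + 0.088) = 0.20 / 0.088 = 2.2727
k* = 2.2727^(1/0.75) ≈ 2.9881
y* = (k*)^α = 2.9881^0.25 ≈ 1.3148
c* = (1 − s)·y* = (1 − 0.20) × 1.3148 ≈ 1.0518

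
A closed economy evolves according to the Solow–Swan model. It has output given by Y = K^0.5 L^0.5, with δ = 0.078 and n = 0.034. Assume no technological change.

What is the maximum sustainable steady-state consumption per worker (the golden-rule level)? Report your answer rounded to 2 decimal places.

c_gold ≈ 2.23

At the golden rule, f'(k) = n + δ, so α·k^(α−1) = n + δ and k_gold = (α/(n + δ))^(1/(1−α)).
k_gold = (0.5/0.112)^(1/0.5) = 4.4643^2 ≈ 19.9300
c_gold = f(k_gold) − (n + δ)·k_gold = 4.4643 − 0.112×19.9300 ≈ 2.2321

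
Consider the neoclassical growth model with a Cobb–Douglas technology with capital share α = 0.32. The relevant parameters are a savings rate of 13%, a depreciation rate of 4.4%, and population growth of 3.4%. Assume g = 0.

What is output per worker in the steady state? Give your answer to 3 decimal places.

y* ≈ 1.272

Steady state requires s·f(k) = (n + δ)·k, i.e. s·k^α = (n + δ)·k.
Dividing both sides by k: k^(1−α) = s / (n + δ).
k^0.68 = 0.13 / (0.034 + 0.044) = 0.13 / 0.078 = 1.6667
k* = 1.6667^(1/0.68) ≈ 2.1196
y* = (k*)^α = 2.1196^0.32 ≈ 1.2717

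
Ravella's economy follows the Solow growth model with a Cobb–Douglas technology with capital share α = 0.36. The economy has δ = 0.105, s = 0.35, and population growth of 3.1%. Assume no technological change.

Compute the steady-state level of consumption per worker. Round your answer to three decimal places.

c* ≈ 1.106

In steady state, investment equals break-even investment: s·k^α = (n + δ)·k.
Dividing both sides by k: k^(1−α) = s / (n + δ).
k^0.64 = 0.35 / (0.031 + 0.105) = 0.35 / 0.136 = 2.5735
k* = 2.5735^(1/0.64) ≈ 4.3797
y* = (k*)^α = 4.3797^0.36 ≈ 1.7018
c* = (1 − s)·y* = (1 − 0.35) × 1.7018 ≈ 1.1062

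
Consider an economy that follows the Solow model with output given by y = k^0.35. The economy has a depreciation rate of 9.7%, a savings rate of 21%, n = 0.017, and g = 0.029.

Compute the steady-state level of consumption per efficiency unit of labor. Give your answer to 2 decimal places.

c* = 0.97

Steady state requires s·f(k) = (n + g + δ)·k, i.e. s·k^α = (n + g + δ)·k.
Rearranging, k^(1−α) = s / (n + g + δ).
k^0.65 = 0.21 / (0.017 + 0.029 + 0.097) = 0.21 / 0.143 = 1.4685
k* = 1.4685^(1/0.65) ≈ 1.8060
y* = (k*)^α = 1.8060^0.35 ≈ 1.2298
c* = (1 − s)·y* = (1 − 0.21) × 1.2298 ≈ 0.9715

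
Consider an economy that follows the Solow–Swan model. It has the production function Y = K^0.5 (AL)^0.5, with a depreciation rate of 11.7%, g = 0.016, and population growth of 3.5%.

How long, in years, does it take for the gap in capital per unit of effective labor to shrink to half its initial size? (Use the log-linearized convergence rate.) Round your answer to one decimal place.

about 8.3 years

Near the steady state the convergence rate is λ = (1 − α)(n + g + δ).
λ = (1 − 0.5) × 0.168 = 0.5 × 0.168 = 0.0840
Half-life = ln 2 / λ = 0.6931 / 0.0840 ≈ 8.25 years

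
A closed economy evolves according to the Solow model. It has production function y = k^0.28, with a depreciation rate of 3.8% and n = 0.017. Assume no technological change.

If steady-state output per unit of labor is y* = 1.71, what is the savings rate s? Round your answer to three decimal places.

s ≈ 0.219

In steady state, investment equals break-even investment: s·k^α = (n + δ)·k.
Since y* = [s/(n + δ)]^(α/(1−α)), we have s/(n + δ) = (y*)^((1−α)/α) = 1.71^2.5714 = 3.9731.
Therefore s = 3.9731 × (n + δ) = 3.9731 × 0.055 = 0.2185.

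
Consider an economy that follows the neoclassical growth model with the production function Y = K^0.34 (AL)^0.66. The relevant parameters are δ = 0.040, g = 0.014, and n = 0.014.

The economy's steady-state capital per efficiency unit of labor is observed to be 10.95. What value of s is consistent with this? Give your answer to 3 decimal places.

In steady state, investment equals break-even investment: s·k^α = (n + g + δ)·k.
So s / (n + g + δ) = (k*)^(1−α) = 10.95^0.66 = 4.8530.
Therefore s = 4.8530 × (n + g + δ) = 4.8530 × 0.068 = 0.3300.

s ≈ 0.330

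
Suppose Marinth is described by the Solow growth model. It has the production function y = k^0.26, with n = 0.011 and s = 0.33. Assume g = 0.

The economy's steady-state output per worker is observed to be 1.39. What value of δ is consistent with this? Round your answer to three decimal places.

δ ≈ 0.118

At the steady state, Δk = 0, so s·k^α = (n + δ)·k.
Since y* = [s/(n + δ)]^(α/(1−α)), we have s/(n + δ) = (y*)^((1−α)/α) = 1.39^2.8462 = 2.5530.
Therefore n + δ = s / 2.5530 = 0.33 / 2.5530 = 0.1293, so δ = 0.1293 − 0.011 = 0.1183.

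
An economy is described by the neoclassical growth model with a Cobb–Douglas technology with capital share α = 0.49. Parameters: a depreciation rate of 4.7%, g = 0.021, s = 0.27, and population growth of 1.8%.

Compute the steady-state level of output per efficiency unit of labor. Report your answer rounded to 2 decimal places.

y* ≈ 3.00

At the steady state, Δk = 0, so s·k^α = (n + g + δ)·k.
Dividing both sides by k: k^(1−α) = s / (n + g + δ).
k^0.51 = 0.27 / (0.018 + 0.021 + 0.047) = 0.27 / 0.086 = 3.1395
k* = 3.1395^(1/0.51) ≈ 9.4240
y* = (k*)^α = 9.4240^0.49 ≈ 3.0018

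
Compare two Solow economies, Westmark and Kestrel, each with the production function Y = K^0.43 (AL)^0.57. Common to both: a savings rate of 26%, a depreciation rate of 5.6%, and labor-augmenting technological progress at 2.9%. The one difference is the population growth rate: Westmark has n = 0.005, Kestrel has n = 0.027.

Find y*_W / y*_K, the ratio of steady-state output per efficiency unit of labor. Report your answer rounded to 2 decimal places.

y*_W / y*_K ≈ 1.18

Steady-state y* = [s/(n + g + δ)]^(α/(1−α)), so the ratio is [ (s_W/(n + g + δ)_W) / (s_K/(n + g + δ)_K) ]^0.7544.
s_W/(n + g + δ)_W = 0.26/0.090 = 2.8889; s_K/(n + g + δ)_K = 0.26/0.112 = 2.3214.
Ratio = (2.8889/2.3214)^0.7544 = 1.2445^0.7544 ≈ 1.1794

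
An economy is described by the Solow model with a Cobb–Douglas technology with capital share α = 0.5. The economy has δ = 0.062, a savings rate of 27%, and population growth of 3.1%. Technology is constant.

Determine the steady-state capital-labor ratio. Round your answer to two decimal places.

In steady state, investment equals break-even investment: s·k^α = (n + δ)·k.
Rearranging, k^(1−α) = s / (n + δ).
k^0.5 = 0.27 / (0.031 + 0.062) = 0.27 / 0.093 = 2.9032
k* = 2.9032^(1/0.5) ≈ 8.4286

k* = 8.43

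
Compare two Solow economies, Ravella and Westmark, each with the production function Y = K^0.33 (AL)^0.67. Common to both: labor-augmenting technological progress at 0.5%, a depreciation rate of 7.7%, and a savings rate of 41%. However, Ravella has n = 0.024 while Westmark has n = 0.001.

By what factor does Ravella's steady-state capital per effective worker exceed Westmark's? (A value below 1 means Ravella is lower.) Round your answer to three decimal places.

Steady-state k* = [s/(n + g + δ)]^(1/(1−α)), so the ratio is [ (s_R/(n + g + δ)_R) / (s_W/(n + g + δ)_W) ]^1.4925.
s_R/(n + g + δ)_R = 0.41/0.106 = 3.8679; s_W/(n + g + δ)_W = 0.41/0.083 = 4.9398.
Ratio = (3.8679/4.9398)^1.4925 = 0.7830^1.4925 ≈ 0.6941

ratio ≈ 0.694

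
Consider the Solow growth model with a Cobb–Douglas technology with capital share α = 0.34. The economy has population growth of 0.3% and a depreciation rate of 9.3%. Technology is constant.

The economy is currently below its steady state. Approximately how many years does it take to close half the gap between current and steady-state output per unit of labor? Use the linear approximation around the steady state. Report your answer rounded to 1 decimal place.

half-life ≈ 10.9 years

Near the steady state the convergence rate is λ = (1 − α)(n + δ).
λ = (1 − 0.34) × 0.096 = 0.66 × 0.096 = 0.06336
Half-life = ln 2 / λ = 0.6931 / 0.06336 ≈ 10.94 years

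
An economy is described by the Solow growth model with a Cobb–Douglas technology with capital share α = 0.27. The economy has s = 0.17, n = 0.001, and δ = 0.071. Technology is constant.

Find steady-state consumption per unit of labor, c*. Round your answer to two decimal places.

Steady state requires s·f(k) = (n + δ)·k, i.e. s·k^α = (n + δ)·k.
Rearranging, k^(1−α) = s / (n + δ).
k^0.73 = 0.17 / (0.001 + 0.071) = 0.17 / 0.072 = 2.3611
k* = 2.3611^(1/0.73) ≈ 3.2443
y* = (k*)^α = 3.2443^0.27 ≈ 1.3741
c* = (1 − s)·y* = (1 − 0.17) × 1.3741 ≈ 1.1405

c* = 1.14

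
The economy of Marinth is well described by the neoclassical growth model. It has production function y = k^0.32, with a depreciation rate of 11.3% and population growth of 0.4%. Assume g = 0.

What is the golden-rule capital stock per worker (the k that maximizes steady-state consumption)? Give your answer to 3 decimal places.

k_gold ≈ 4.391

The golden rule sets f'(k) = n + δ, i.e. α·k^(α−1) = n + δ.
So k^(1−α) = α / (n + δ) = 0.32 / 0.117 = 2.7350.
k_gold = 2.7350^(1/0.68) ≈ 4.3912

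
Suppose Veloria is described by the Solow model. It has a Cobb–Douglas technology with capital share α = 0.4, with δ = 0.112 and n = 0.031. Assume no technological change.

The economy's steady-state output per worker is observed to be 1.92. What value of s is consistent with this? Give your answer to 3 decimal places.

At the steady state, Δk = 0, so s·k^α = (n + δ)·k.
Since y* = [s/(n + δ)]^(α/(1−α)), we have s/(n + δ) = (y*)^((1−α)/α) = 1.92^1.5 = 2.6604.
Therefore s = 2.6604 × (n + δ) = 2.6604 × 0.143 = 0.3804.

s ≈ 0.380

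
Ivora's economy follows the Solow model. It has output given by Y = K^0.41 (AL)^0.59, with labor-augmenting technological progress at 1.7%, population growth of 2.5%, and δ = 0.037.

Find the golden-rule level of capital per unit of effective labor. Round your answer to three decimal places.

k_gold ≈ 16.298

The golden rule sets f'(k) = n + g + δ, i.e. α·k^(α−1) = n + g + δ.
So k^(1−α) = α / (n + g + δ) = 0.41 / 0.079 = 5.1899.
k_gold = 5.1899^(1/0.59) ≈ 16.2980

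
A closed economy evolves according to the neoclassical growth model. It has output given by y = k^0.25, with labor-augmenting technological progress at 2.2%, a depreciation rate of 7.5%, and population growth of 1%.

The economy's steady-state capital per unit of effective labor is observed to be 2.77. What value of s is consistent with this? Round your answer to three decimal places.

At the steady state, Δk = 0, so s·k^α = (n + g + δ)·k.
So s / (n + g + δ) = (k*)^(1−α) = 2.77^0.75 = 2.1471.
Therefore s = 2.1471 × (n + g + δ) = 2.1471 × 0.107 = 0.2297.

s ≈ 0.230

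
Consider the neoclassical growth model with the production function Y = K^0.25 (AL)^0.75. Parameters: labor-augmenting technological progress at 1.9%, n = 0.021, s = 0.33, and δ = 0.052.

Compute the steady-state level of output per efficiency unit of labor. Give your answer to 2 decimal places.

y* ≈ 1.53

At the steady state, Δk = 0, so s·k^α = (n + g + δ)·k.
Dividing both sides by k: k^(1−α) = s / (n + g + δ).
k^0.75 = 0.33 / (0.021 + 0.019 + 0.052) = 0.33 / 0.092 = 3.5870
k* = 3.5870^(1/0.75) ≈ 5.4909
y* = (k*)^α = 5.4909^0.25 ≈ 1.5308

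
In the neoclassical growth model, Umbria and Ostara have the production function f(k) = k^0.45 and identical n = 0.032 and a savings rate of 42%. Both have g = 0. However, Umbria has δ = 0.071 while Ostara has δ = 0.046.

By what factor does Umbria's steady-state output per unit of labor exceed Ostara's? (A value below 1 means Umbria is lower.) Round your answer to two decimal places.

Steady-state y* = [s/(n + δ)]^(α/(1−α)), so the ratio is [ (s_U/(n + δ)_U) / (s_O/(n + δ)_O) ]^0.8182.
s_U/(n + δ)_U = 0.42/0.103 = 4.0777; s_O/(n + δ)_O = 0.42/0.078 = 5.3846.
Ratio = (4.0777/5.3846)^0.8182 = 0.7573^0.8182 ≈ 0.7966

ratio ≈ 0.80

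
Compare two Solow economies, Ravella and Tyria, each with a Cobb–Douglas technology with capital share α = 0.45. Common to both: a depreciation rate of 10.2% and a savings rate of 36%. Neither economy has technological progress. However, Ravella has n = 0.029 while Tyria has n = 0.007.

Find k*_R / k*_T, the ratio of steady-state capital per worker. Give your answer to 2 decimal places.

Steady-state k* = [s/(n + δ)]^(1/(1−α)), so the ratio is [ (s_R/(n + δ)_R) / (s_T/(n + δ)_T) ]^1.8182.
s_R/(n + δ)_R = 0.36/0.131 = 2.7481; s_T/(n + δ)_T = 0.36/0.109 = 3.3028.
Ratio = (2.7481/3.3028)^1.8182 = 0.8321^1.8182 ≈ 0.7159

k*_R / k*_T ≈ 0.72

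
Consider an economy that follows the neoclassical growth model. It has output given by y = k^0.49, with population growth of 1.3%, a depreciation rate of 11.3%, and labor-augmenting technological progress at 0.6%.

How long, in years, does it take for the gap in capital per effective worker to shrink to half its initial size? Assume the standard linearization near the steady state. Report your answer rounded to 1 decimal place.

about 10.3 years

Near the steady state the convergence rate is λ = (1 − α)(n + g + δ).
λ = (1 − 0.49) × 0.132 = 0.51 × 0.132 = 0.06732
Half-life = ln 2 / λ = 0.6931 / 0.06732 ≈ 10.30 years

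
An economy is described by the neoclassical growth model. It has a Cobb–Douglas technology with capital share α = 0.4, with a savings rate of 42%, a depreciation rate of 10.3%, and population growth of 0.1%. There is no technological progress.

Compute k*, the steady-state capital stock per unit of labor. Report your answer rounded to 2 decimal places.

k* ≈ 10.24

Steady state requires s·f(k) = (n + δ)·k, i.e. s·k^α = (n + δ)·k.
Rearranging, k^(1−α) = s / (n + δ).
k^0.6 = 0.42 / (0.001 + 0.103) = 0.42 / 0.104 = 4.0385
k* = 4.0385^(1/0.6) ≈ 10.2416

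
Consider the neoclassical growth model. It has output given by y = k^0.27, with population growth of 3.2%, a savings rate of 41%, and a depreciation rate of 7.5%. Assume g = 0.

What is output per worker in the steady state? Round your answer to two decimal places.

y* = 1.64

Steady state requires s·f(k) = (n + δ)·k, i.e. s·k^α = (n + δ)·k.
Rearranging, k^(1−α) = s / (n + δ).
k^0.73 = 0.41 / (0.032 + 0.075) = 0.41 / 0.107 = 3.8318
k* = 3.8318^(1/0.73) ≈ 6.2977
y* = (k*)^α = 6.2977^0.27 ≈ 1.6435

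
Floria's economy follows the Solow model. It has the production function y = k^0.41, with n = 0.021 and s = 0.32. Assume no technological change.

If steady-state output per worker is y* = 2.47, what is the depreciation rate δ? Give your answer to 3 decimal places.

In steady state, investment equals break-even investment: s·k^α = (n + δ)·k.
Since y* = [s/(n + δ)]^(α/(1−α)), we have s/(n + δ) = (y*)^((1−α)/α) = 2.47^1.439 = 3.6736.
Therefore n + δ = s / 3.6736 = 0.32 / 3.6736 = 0.0871, so δ = 0.0871 − 0.021 = 0.0661.

δ ≈ 0.066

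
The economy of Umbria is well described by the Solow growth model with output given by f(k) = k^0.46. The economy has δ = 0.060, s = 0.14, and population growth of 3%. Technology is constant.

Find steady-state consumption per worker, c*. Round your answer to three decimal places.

c* ≈ 1.253

Steady state requires s·f(k) = (n + δ)·k, i.e. s·k^α = (n + δ)·k.
Dividing both sides by k: k^(1−α) = s / (n + δ).
k^0.54 = 0.14 / (0.030 + 0.060) = 0.14 / 0.090 = 1.5556
k* = 1.5556^(1/0.54) ≈ 2.2666
y* = (k*)^α = 2.2666^0.46 ≈ 1.4570
c* = (1 − s)·y* = (1 − 0.14) × 1.4570 ≈ 1.2530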